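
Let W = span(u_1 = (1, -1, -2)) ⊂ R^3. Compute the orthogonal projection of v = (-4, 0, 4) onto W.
proj_W(v) = (-2, 2, 4)

Set up U = [u_1 | ... | u_1] ∈ R^(3×1). The projector onto W = col(U) is P = U (U^T U)^(-1) U^T.
Compute U^T U =
  [6],
and U^T v = (-12).
Solve U^T U · c = U^T v for the coefficients: c = (-2). The projection is proj_W(v) = U c.
Check: (v - proj_W(v)) · u_1 = 0  (should be 0).
Result: proj_W(v) = (-2, 2, 4).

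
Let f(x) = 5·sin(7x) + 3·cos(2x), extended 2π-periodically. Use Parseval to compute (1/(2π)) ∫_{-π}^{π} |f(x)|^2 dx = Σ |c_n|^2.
Σ |c_n|^2 = 17

Expand |f|^2 and use orthogonality of {sin(nx), cos(mx)} on [-π, π]:
  ∫_{-π}^{π} sin(nx)^2 dx = π, ∫ cos(mx)^2 dx = π, and cross terms integrate to 0.
So ∫_{-π}^{π} f(x)^2 dx = 5^2 · π + 3^2 · π = (25 + 9)π.
Divide by 2π: (25 + 9)/2 = 17.
By Parseval, this equals Σ |c_n|^2.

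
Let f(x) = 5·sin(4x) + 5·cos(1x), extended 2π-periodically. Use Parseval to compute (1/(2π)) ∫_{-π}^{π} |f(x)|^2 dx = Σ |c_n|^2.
Σ |c_n|^2 = 25

Expand |f|^2 and use orthogonality of {sin(nx), cos(mx)} on [-π, π]:
  ∫_{-π}^{π} sin(nx)^2 dx = π, ∫ cos(mx)^2 dx = π, and cross terms integrate to 0.
So ∫_{-π}^{π} f(x)^2 dx = 5^2 · π + 5^2 · π = (25 + 25)π.
Divide by 2π: (25 + 25)/2 = 25.
By Parseval, this equals Σ |c_n|^2.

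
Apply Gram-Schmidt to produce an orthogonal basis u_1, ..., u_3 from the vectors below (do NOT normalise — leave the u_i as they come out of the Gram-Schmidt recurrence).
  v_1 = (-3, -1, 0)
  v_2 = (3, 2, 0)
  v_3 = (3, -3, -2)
Orthogonal basis:
  u_1 = (-3, -1, 0)
  u_2 = (-3/10, 9/10, 0)
  u_3 = (0, 0, -2)

Apply the Gram-Schmidt recurrence
  u_1 = v_1
  u_i = v_i − Σ_{j<i} ((v_i · u_j) / (u_j · u_j)) · u_j.

Step by step this gives:
  u_1 = (-3, -1, 0)
  u_2 = (-3/10, 9/10, 0)
  u_3 = (0, 0, -2)

Orthogonality check:
  u_2 · u_1 = 0 (should be 0)
  u_3 · u_1 = 0 (should be 0)
  u_3 · u_2 = 0 (should be 0)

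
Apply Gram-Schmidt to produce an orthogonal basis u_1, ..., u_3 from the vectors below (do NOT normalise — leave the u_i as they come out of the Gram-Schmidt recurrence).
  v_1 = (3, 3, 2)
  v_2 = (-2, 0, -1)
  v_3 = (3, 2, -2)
Orthogonal basis:
  u_1 = (3, 3, 2)
  u_2 = (-10/11, 12/11, -3/11)
  u_3 = (3/2, 1/2, -3)

Apply the Gram-Schmidt recurrence
  u_1 = v_1
  u_i = v_i − Σ_{j<i} ((v_i · u_j) / (u_j · u_j)) · u_j.

Step by step this gives:
  u_1 = (3, 3, 2)
  u_2 = (-10/11, 12/11, -3/11)
  u_3 = (3/2, 1/2, -3)

Orthogonality check:
  u_2 · u_1 = 0 (should be 0)
  u_3 · u_1 = 0 (should be 0)
  u_3 · u_2 = 0 (should be 0)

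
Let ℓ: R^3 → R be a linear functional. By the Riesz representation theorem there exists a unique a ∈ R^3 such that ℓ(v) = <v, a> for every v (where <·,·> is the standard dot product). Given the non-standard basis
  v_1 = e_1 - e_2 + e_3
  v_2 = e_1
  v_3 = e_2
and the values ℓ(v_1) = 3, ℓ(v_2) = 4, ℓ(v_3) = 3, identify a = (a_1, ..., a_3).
a = (4, 3, 2)

Write a = (a_1, ..., a_3) in the standard basis. For each basis vector v_i, ℓ(v_i) = <v_i, a> is a linear equation in the a_j's. Collect the n equations into a matrix system V a = ℓ, where row i of V is v_i (expressed in the standard basis). Since V is invertible (lower-triangular with 1s on the diagonal, up to permutation), solve by back-substitution:
  V =
[[1, -1, 1],
 [1, 0, 0],
 [0, 1, 0]]
  V a = (3, 4, 3)
Solving gives a = (4, 3, 2).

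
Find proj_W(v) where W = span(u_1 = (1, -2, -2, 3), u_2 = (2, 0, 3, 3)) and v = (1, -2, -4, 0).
proj_W(v) = (-22/53, -96/53, -201/53, 39/53)

Set up U = [u_1 | ... | u_2] ∈ R^(4×2). The projector onto W = col(U) is P = U (U^T U)^(-1) U^T.
Compute U^T U =
  [18, 5]
  [5, 22],
and U^T v = (13, -10).
Solve U^T U · c = U^T v for the coefficients: c = (48/53, -35/53). The projection is proj_W(v) = U c.
Check: (v - proj_W(v)) · u_1 = 0  (should be 0).
Check: (v - proj_W(v)) · u_2 = 0  (should be 0).
Result: proj_W(v) = (-22/53, -96/53, -201/53, 39/53).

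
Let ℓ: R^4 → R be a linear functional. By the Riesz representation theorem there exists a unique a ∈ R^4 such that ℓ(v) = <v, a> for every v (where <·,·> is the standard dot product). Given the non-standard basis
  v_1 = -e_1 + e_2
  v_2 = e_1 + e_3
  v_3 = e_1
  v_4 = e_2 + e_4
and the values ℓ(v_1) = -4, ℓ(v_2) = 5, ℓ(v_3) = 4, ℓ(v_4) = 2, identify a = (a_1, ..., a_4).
a = (4, 0, 1, 2)

Write a = (a_1, ..., a_4) in the standard basis. For each basis vector v_i, ℓ(v_i) = <v_i, a> is a linear equation in the a_j's. Collect the n equations into a matrix system V a = ℓ, where row i of V is v_i (expressed in the standard basis). Since V is invertible (lower-triangular with 1s on the diagonal, up to permutation), solve by back-substitution:
  V =
[[-1, 1, 0, 0],
 [1, 0, 1, 0],
 [1, 0, 0, 0],
 [0, 1, 0, 1]]
  V a = (-4, 5, 4, 2)
Solving gives a = (4, 0, 1, 2).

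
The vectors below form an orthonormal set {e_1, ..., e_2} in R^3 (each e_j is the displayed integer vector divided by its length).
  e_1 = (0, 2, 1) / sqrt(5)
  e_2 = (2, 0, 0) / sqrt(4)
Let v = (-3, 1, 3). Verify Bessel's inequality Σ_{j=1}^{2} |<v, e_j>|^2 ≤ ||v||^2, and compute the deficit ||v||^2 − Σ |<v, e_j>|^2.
Σ |<v, e_j>|^2 = 14; ||v||^2 = 19; deficit = 5

Write each e_j = u_j / sqrt(<u_j, u_j>) where u_j is the displayed integer vector. Then <v, e_j> = <v, u_j> / sqrt(<u_j, u_j>), so |<v, e_j>|^2 = <v, u_j>^2 / <u_j, u_j>.
Coefficients: <v, e_1> = 5/sqrt(5), <v, e_2> = -6/sqrt(4).
Square and sum: Σ |<v, e_j>|^2 = 14.
Compute ||v||^2 = v·v = 19.
Deficit = 19 − 14 = 5 ≥ 0, confirming Bessel's inequality. (The deficit equals ||v − Σ <v,e_j> e_j||^2, the squared distance from v to span{e_j}.)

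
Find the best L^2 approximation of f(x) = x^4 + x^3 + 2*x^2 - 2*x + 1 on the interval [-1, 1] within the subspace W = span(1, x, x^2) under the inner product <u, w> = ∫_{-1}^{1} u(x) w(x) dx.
g(x) = 20*x^2/7 - 7*x/5 + 32/35

The best approximation g ∈ W is the orthogonal projection of f onto W. Writing g = a_0 + a_1 x + a_2 x^2, the coefficients solve the normal equations G · a = b where
  G_{ij} = <φ_i, φ_j> and b_i = <f, φ_i>, with φ_0 = 1, φ_1 = x, φ_2 = x^2.
G =
  [2, 0, 2/3]
  [0, 2/3, 0]
  [2/3, 0, 2/5],
b = (56/15, -14/15, 184/105).
Solving gives a_0 = 32/35, a_1 = -7/5, a_2 = 20/7, so
  g(x) = 20*x^2/7 - 7*x/5 + 32/35.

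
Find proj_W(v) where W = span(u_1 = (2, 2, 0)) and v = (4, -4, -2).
proj_W(v) = (0, 0, 0)

Set up U = [u_1 | ... | u_1] ∈ R^(3×1). The projector onto W = col(U) is P = U (U^T U)^(-1) U^T.
Compute U^T U =
  [8],
and U^T v = (0).
Solve U^T U · c = U^T v for the coefficients: c = (0). The projection is proj_W(v) = U c.
Check: (v - proj_W(v)) · u_1 = 0  (should be 0).
Result: proj_W(v) = (0, 0, 0).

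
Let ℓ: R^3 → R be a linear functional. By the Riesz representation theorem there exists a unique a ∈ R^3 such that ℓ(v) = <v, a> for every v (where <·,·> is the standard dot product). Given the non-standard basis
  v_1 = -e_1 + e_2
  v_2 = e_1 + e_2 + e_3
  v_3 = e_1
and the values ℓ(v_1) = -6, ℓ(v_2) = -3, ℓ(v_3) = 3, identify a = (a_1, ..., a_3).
a = (3, -3, -3)

Write a = (a_1, ..., a_3) in the standard basis. For each basis vector v_i, ℓ(v_i) = <v_i, a> is a linear equation in the a_j's. Collect the n equations into a matrix system V a = ℓ, where row i of V is v_i (expressed in the standard basis). Since V is invertible (lower-triangular with 1s on the diagonal, up to permutation), solve by back-substitution:
  V =
[[-1, 1, 0],
 [1, 1, 1],
 [1, 0, 0]]
  V a = (-6, -3, 3)
Solving gives a = (3, -3, -3).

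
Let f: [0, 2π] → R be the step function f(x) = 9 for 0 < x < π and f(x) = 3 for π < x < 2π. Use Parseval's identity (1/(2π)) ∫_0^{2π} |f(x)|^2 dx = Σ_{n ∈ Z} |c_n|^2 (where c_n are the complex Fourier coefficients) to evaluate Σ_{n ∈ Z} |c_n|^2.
Σ |c_n|^2 = 45

Parseval equates the L^2 energy of f (normalised by 1/(2π)) with the ℓ^2 sum of its Fourier coefficients: (1/(2π)) ∫_0^{2π} |f|^2 = Σ |c_n|^2.
Compute the left side: (1/(2π)) [∫_0^π 9^2 dx + ∫_π^{2π} 3^2 dx] = (1/(2π)) · (81π + 9π) = (81 + 9)/2 = 45.
So Σ_{n ∈ Z} |c_n|^2 = 45.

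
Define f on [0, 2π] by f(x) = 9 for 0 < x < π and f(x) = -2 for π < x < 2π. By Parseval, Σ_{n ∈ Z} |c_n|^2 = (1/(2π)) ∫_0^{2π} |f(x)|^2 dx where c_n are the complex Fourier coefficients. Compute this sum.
Σ |c_n|^2 = 85/2

Parseval equates the L^2 energy of f (normalised by 1/(2π)) with the ℓ^2 sum of its Fourier coefficients: (1/(2π)) ∫_0^{2π} |f|^2 = Σ |c_n|^2.
Compute the left side: (1/(2π)) [∫_0^π 9^2 dx + ∫_π^{2π} (-2)^2 dx] = (1/(2π)) · (81π + 4π) = (81 + 4)/2 = 85/2.
So Σ_{n ∈ Z} |c_n|^2 = 85/2.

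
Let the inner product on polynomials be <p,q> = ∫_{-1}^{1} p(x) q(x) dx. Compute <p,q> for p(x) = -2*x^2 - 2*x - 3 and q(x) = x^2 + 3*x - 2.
<p,q> = 118/15

Expand the product: p(x)·q(x) = -2*x^4 - 8*x^3 - 5*x^2 - 5*x + 6.
∫_{-1}^{1} of each monomial x^k gives [2/(k+1) if k even, 0 if k odd]. Integrating term-by-term (or equivalently evaluating the antiderivative F(x) = -2*x^5/5 - 2*x^4 - 5*x^3/3 - 5*x^2/2 + 6*x at the endpoints):
  F(1) − F(−1) = -17/30 − (-253/30) = 118/15.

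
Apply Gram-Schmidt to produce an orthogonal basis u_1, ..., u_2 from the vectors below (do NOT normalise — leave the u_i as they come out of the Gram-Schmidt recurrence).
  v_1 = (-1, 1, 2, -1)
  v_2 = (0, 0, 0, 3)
Orthogonal basis:
  u_1 = (-1, 1, 2, -1)
  u_2 = (-3/7, 3/7, 6/7, 18/7)

Apply the Gram-Schmidt recurrence
  u_1 = v_1
  u_i = v_i − Σ_{j<i} ((v_i · u_j) / (u_j · u_j)) · u_j.

Step by step this gives:
  u_1 = (-1, 1, 2, -1)
  u_2 = (-3/7, 3/7, 6/7, 18/7)

Orthogonality check:
  u_2 · u_1 = 0 (should be 0)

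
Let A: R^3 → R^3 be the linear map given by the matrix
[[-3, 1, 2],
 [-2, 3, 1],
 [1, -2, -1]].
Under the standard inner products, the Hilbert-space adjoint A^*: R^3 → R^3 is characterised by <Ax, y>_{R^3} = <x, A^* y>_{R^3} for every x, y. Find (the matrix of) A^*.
A^* = A^T =
[[-3, -2, 1],
 [1, 3, -2],
 [2, 1, -1]]

For real matrices with standard dot products, the defining identity <Ax, y> = <x, A^* y> gives (Ax)^T y = x^T (A^*) y, i.e. x^T A^T y = x^T (A^*) y. Since this holds for all x, y, we must have A^* = A^T. Therefore
A^* =
[[-3, -2, 1],
 [1, 3, -2],
 [2, 1, -1]].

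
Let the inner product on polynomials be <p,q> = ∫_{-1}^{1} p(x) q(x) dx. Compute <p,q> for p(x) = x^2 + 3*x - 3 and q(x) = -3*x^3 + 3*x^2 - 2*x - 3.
<p,q> = 18/5

Expand the product: p(x)·q(x) = -3*x^5 - 6*x^4 + 16*x^3 - 18*x^2 - 3*x + 9.
∫_{-1}^{1} of each monomial x^k gives [2/(k+1) if k even, 0 if k odd]. Integrating term-by-term (or equivalently evaluating the antiderivative F(x) = -x^6/2 - 6*x^5/5 + 4*x^4 - 6*x^3 - 3*x^2/2 + 9*x at the endpoints):
  F(1) − F(−1) = 19/5 − (1/5) = 18/5.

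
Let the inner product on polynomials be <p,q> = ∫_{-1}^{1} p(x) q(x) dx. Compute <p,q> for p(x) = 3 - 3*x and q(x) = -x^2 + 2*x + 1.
<p,q> = 0

Expand the product: p(x)·q(x) = 3*x^3 - 9*x^2 + 3*x + 3.
∫_{-1}^{1} of each monomial x^k gives [2/(k+1) if k even, 0 if k odd]. Integrating term-by-term (or equivalently evaluating the antiderivative F(x) = 3*x^4/4 - 3*x^3 + 3*x^2/2 + 3*x at the endpoints):
  F(1) − F(−1) = 9/4 − (9/4) = 0.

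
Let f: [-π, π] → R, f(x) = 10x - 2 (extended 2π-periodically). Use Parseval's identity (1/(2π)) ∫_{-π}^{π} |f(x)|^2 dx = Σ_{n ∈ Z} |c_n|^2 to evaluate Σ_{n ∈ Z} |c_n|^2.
Σ |c_n|^2 = 100π^2/3 + 4

Expand and integrate term by term over [-π, π]:
  ∫ (10x)^2 dx = 100·(2π^3/3); ∫ 2·10·(-2)·x dx = 0 (odd integrand); ∫ (-2)^2 dx = 4·2π.
So (1/(2π)) ∫_{-π}^{π} (10x - 2)^2 dx = 100π^2/3 + 4 = 100π^2/3 + 4.
Parseval ⇒ Σ |c_n|^2 = 100π^2/3 + 4.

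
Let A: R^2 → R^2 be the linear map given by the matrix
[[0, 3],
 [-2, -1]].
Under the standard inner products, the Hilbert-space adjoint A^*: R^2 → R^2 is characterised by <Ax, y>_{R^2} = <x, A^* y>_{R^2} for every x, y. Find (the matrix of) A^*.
A^* = A^T =
[[0, -2],
 [3, -1]]

For real matrices with standard dot products, the defining identity <Ax, y> = <x, A^* y> gives (Ax)^T y = x^T (A^*) y, i.e. x^T A^T y = x^T (A^*) y. Since this holds for all x, y, we must have A^* = A^T. Therefore
A^* =
[[0, -2],
 [3, -1]].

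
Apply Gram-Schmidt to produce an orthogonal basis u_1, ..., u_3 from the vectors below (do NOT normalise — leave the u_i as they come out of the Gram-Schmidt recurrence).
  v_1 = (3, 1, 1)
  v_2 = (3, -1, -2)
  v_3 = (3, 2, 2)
Orthogonal basis:
  u_1 = (3, 1, 1)
  u_2 = (15/11, -17/11, -28/11)
  u_3 = (-3/118, 27/118, -9/59)

Apply the Gram-Schmidt recurrence
  u_1 = v_1
  u_i = v_i − Σ_{j<i} ((v_i · u_j) / (u_j · u_j)) · u_j.

Step by step this gives:
  u_1 = (3, 1, 1)
  u_2 = (15/11, -17/11, -28/11)
  u_3 = (-3/118, 27/118, -9/59)

Orthogonality check:
  u_2 · u_1 = 0 (should be 0)
  u_3 · u_1 = 0 (should be 0)
  u_3 · u_2 = 0 (should be 0)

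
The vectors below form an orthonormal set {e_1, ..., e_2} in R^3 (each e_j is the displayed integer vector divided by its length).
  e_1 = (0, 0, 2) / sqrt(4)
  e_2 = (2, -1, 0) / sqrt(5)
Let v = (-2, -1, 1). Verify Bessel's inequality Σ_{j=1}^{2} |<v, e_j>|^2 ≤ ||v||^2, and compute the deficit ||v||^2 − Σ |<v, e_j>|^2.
Σ |<v, e_j>|^2 = 14/5; ||v||^2 = 6; deficit = 16/5

Write each e_j = u_j / sqrt(<u_j, u_j>) where u_j is the displayed integer vector. Then <v, e_j> = <v, u_j> / sqrt(<u_j, u_j>), so |<v, e_j>|^2 = <v, u_j>^2 / <u_j, u_j>.
Coefficients: <v, e_1> = 2/sqrt(4), <v, e_2> = -3/sqrt(5).
Square and sum: Σ |<v, e_j>|^2 = 14/5.
Compute ||v||^2 = v·v = 6.
Deficit = 6 − 14/5 = 16/5 ≥ 0, confirming Bessel's inequality. (The deficit equals ||v − Σ <v,e_j> e_j||^2, the squared distance from v to span{e_j}.)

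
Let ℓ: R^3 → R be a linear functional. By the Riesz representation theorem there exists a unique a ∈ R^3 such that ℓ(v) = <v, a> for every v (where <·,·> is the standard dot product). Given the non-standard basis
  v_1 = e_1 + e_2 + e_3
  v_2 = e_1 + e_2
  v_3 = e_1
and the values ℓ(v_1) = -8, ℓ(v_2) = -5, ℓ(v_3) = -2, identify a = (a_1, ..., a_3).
a = (-2, -3, -3)

Write a = (a_1, ..., a_3) in the standard basis. For each basis vector v_i, ℓ(v_i) = <v_i, a> is a linear equation in the a_j's. Collect the n equations into a matrix system V a = ℓ, where row i of V is v_i (expressed in the standard basis). Since V is invertible (lower-triangular with 1s on the diagonal, up to permutation), solve by back-substitution:
  V =
[[1, 1, 1],
 [1, 1, 0],
 [1, 0, 0]]
  V a = (-8, -5, -2)
Solving gives a = (-2, -3, -3).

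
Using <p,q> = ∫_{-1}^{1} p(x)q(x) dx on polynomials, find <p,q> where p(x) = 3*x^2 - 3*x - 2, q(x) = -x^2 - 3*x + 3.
<p,q> = 2/15

Expand the product: p(x)·q(x) = -3*x^4 - 6*x^3 + 20*x^2 - 3*x - 6.
∫_{-1}^{1} of each monomial x^k gives [2/(k+1) if k even, 0 if k odd]. Integrating term-by-term (or equivalently evaluating the antiderivative F(x) = -3*x^5/5 - 3*x^4/2 + 20*x^3/3 - 3*x^2/2 - 6*x at the endpoints):
  F(1) − F(−1) = -44/15 − (-46/15) = 2/15.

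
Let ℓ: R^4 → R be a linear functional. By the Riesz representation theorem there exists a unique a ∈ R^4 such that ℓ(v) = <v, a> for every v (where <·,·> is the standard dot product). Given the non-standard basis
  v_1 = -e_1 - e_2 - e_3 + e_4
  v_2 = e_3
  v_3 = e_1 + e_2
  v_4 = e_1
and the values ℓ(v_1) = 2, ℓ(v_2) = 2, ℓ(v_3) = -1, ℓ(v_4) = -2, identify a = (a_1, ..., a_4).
a = (-2, 1, 2, 3)

Write a = (a_1, ..., a_4) in the standard basis. For each basis vector v_i, ℓ(v_i) = <v_i, a> is a linear equation in the a_j's. Collect the n equations into a matrix system V a = ℓ, where row i of V is v_i (expressed in the standard basis). Since V is invertible (lower-triangular with 1s on the diagonal, up to permutation), solve by back-substitution:
  V =
[[-1, -1, -1, 1],
 [0, 0, 1, 0],
 [1, 1, 0, 0],
 [1, 0, 0, 0]]
  V a = (2, 2, -1, -2)
Solving gives a = (-2, 1, 2, 3).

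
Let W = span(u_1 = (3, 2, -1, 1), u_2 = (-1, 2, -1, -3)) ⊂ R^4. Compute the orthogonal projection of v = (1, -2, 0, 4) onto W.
proj_W(v) = (3/2, -2, 1, 7/2)

Set up U = [u_1 | ... | u_2] ∈ R^(4×2). The projector onto W = col(U) is P = U (U^T U)^(-1) U^T.
Compute U^T U =
  [15, -1]
  [-1, 15],
and U^T v = (3, -17).
Solve U^T U · c = U^T v for the coefficients: c = (1/8, -9/8). The projection is proj_W(v) = U c.
Check: (v - proj_W(v)) · u_1 = 0  (should be 0).
Check: (v - proj_W(v)) · u_2 = 0  (should be 0).
Result: proj_W(v) = (3/2, -2, 1, 7/2).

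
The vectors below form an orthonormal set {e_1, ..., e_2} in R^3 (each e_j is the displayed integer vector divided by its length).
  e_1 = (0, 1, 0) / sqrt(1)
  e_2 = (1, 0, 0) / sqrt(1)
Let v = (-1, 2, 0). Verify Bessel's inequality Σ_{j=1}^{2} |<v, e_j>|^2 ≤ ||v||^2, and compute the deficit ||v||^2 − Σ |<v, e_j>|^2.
Σ |<v, e_j>|^2 = 5; ||v||^2 = 5; deficit = 0

Write each e_j = u_j / sqrt(<u_j, u_j>) where u_j is the displayed integer vector. Then <v, e_j> = <v, u_j> / sqrt(<u_j, u_j>), so |<v, e_j>|^2 = <v, u_j>^2 / <u_j, u_j>.
Coefficients: <v, e_1> = 2/sqrt(1), <v, e_2> = -1/sqrt(1).
Square and sum: Σ |<v, e_j>|^2 = 5.
Compute ||v||^2 = v·v = 5.
Deficit = 5 − 5 = 0 ≥ 0, confirming Bessel's inequality. (The deficit equals ||v − Σ <v,e_j> e_j||^2, the squared distance from v to span{e_j}.)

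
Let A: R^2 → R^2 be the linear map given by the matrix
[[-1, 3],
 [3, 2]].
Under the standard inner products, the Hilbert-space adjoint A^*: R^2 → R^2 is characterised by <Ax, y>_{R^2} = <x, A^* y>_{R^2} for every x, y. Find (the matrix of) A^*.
A^* = A^T =
[[-1, 3],
 [3, 2]]

For real matrices with standard dot products, the defining identity <Ax, y> = <x, A^* y> gives (Ax)^T y = x^T (A^*) y, i.e. x^T A^T y = x^T (A^*) y. Since this holds for all x, y, we must have A^* = A^T. Therefore
A^* =
[[-1, 3],
 [3, 2]].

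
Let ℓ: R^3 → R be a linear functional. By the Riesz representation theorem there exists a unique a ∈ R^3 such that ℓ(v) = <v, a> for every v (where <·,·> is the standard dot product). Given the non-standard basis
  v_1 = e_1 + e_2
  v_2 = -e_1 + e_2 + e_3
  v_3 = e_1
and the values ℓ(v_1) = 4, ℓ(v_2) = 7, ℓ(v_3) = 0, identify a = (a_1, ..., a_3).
a = (0, 4, 3)

Write a = (a_1, ..., a_3) in the standard basis. For each basis vector v_i, ℓ(v_i) = <v_i, a> is a linear equation in the a_j's. Collect the n equations into a matrix system V a = ℓ, where row i of V is v_i (expressed in the standard basis). Since V is invertible (lower-triangular with 1s on the diagonal, up to permutation), solve by back-substitution:
  V =
[[1, 1, 0],
 [-1, 1, 1],
 [1, 0, 0]]
  V a = (4, 7, 0)
Solving gives a = (0, 4, 3).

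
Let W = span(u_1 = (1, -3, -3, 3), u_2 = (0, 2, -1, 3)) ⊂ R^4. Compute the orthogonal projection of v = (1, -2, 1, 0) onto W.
proj_W(v) = (43/178, -293/178, -47/178, -117/178)

Set up U = [u_1 | ... | u_2] ∈ R^(4×2). The projector onto W = col(U) is P = U (U^T U)^(-1) U^T.
Compute U^T U =
  [28, 6]
  [6, 14],
and U^T v = (4, -5).
Solve U^T U · c = U^T v for the coefficients: c = (43/178, -41/89). The projection is proj_W(v) = U c.
Check: (v - proj_W(v)) · u_1 = 0  (should be 0).
Check: (v - proj_W(v)) · u_2 = 0  (should be 0).
Result: proj_W(v) = (43/178, -293/178, -47/178, -117/178).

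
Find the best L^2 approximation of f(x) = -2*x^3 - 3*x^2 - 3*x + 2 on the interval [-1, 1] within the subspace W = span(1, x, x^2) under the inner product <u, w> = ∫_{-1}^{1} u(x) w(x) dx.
g(x) = -3*x^2 - 21*x/5 + 2

The best approximation g ∈ W is the orthogonal projection of f onto W. Writing g = a_0 + a_1 x + a_2 x^2, the coefficients solve the normal equations G · a = b where
  G_{ij} = <φ_i, φ_j> and b_i = <f, φ_i>, with φ_0 = 1, φ_1 = x, φ_2 = x^2.
G =
  [2, 0, 2/3]
  [0, 2/3, 0]
  [2/3, 0, 2/5],
b = (2, -14/5, 2/15).
Solving gives a_0 = 2, a_1 = -21/5, a_2 = -3, so
  g(x) = -3*x^2 - 21*x/5 + 2.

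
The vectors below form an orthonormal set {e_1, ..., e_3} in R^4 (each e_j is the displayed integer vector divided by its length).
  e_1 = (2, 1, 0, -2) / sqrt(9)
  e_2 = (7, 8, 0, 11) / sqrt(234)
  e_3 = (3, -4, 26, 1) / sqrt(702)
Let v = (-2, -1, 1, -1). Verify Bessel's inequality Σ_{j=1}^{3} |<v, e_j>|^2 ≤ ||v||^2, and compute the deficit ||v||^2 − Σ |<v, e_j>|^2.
Σ |<v, e_j>|^2 = 173/27; ||v||^2 = 7; deficit = 16/27

Write each e_j = u_j / sqrt(<u_j, u_j>) where u_j is the displayed integer vector. Then <v, e_j> = <v, u_j> / sqrt(<u_j, u_j>), so |<v, e_j>|^2 = <v, u_j>^2 / <u_j, u_j>.
Coefficients: <v, e_1> = -3/sqrt(9), <v, e_2> = -33/sqrt(234), <v, e_3> = 23/sqrt(702).
Square and sum: Σ |<v, e_j>|^2 = 173/27.
Compute ||v||^2 = v·v = 7.
Deficit = 7 − 173/27 = 16/27 ≥ 0, confirming Bessel's inequality. (The deficit equals ||v − Σ <v,e_j> e_j||^2, the squared distance from v to span{e_j}.)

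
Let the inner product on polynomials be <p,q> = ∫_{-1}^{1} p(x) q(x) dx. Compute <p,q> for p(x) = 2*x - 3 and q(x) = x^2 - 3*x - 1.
<p,q> = 0

Expand the product: p(x)·q(x) = 2*x^3 - 9*x^2 + 7*x + 3.
∫_{-1}^{1} of each monomial x^k gives [2/(k+1) if k even, 0 if k odd]. Integrating term-by-term (or equivalently evaluating the antiderivative F(x) = x^4/2 - 3*x^3 + 7*x^2/2 + 3*x at the endpoints):
  F(1) − F(−1) = 4 − (4) = 0.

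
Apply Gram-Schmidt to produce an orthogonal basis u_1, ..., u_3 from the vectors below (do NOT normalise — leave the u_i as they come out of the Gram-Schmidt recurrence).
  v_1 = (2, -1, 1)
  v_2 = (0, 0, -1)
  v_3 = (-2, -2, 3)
Orthogonal basis:
  u_1 = (2, -1, 1)
  u_2 = (1/3, -1/6, -5/6)
  u_3 = (-6/5, -12/5, 0)

Apply the Gram-Schmidt recurrence
  u_1 = v_1
  u_i = v_i − Σ_{j<i} ((v_i · u_j) / (u_j · u_j)) · u_j.

Step by step this gives:
  u_1 = (2, -1, 1)
  u_2 = (1/3, -1/6, -5/6)
  u_3 = (-6/5, -12/5, 0)

Orthogonality check:
  u_2 · u_1 = 0 (should be 0)
  u_3 · u_1 = 0 (should be 0)
  u_3 · u_2 = 0 (should be 0)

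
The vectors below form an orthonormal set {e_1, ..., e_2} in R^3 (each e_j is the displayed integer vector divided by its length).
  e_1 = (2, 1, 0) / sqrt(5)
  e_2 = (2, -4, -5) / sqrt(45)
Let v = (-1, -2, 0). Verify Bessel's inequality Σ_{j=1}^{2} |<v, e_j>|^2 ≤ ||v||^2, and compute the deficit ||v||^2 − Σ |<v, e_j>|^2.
Σ |<v, e_j>|^2 = 4; ||v||^2 = 5; deficit = 1

Write each e_j = u_j / sqrt(<u_j, u_j>) where u_j is the displayed integer vector. Then <v, e_j> = <v, u_j> / sqrt(<u_j, u_j>), so |<v, e_j>|^2 = <v, u_j>^2 / <u_j, u_j>.
Coefficients: <v, e_1> = -4/sqrt(5), <v, e_2> = 6/sqrt(45).
Square and sum: Σ |<v, e_j>|^2 = 4.
Compute ||v||^2 = v·v = 5.
Deficit = 5 − 4 = 1 ≥ 0, confirming Bessel's inequality. (The deficit equals ||v − Σ <v,e_j> e_j||^2, the squared distance from v to span{e_j}.)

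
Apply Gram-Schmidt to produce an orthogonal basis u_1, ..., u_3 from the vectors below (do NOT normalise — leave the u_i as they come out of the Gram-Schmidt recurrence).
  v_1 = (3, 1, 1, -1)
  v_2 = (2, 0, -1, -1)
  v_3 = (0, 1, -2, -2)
Orthogonal basis:
  u_1 = (3, 1, 1, -1)
  u_2 = (1/2, -1/2, -3/2, -1/2)
  u_3 = (-5/6, 3/2, -1/3, -4/3)

Apply the Gram-Schmidt recurrence
  u_1 = v_1
  u_i = v_i − Σ_{j<i} ((v_i · u_j) / (u_j · u_j)) · u_j.

Step by step this gives:
  u_1 = (3, 1, 1, -1)
  u_2 = (1/2, -1/2, -3/2, -1/2)
  u_3 = (-5/6, 3/2, -1/3, -4/3)

Orthogonality check:
  u_2 · u_1 = 0 (should be 0)
  u_3 · u_1 = 0 (should be 0)
  u_3 · u_2 = 0 (should be 0)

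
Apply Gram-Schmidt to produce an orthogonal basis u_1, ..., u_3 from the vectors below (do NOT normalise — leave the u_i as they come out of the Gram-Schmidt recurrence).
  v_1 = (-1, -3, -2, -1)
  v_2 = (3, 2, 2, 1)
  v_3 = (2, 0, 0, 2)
Orthogonal basis:
  u_1 = (-1, -3, -2, -1)
  u_2 = (31/15, -4/5, 2/15, 1/15)
  u_3 = (-2/37, -4/37, -24/37, 62/37)

Apply the Gram-Schmidt recurrence
  u_1 = v_1
  u_i = v_i − Σ_{j<i} ((v_i · u_j) / (u_j · u_j)) · u_j.

Step by step this gives:
  u_1 = (-1, -3, -2, -1)
  u_2 = (31/15, -4/5, 2/15, 1/15)
  u_3 = (-2/37, -4/37, -24/37, 62/37)

Orthogonality check:
  u_2 · u_1 = 0 (should be 0)
  u_3 · u_1 = 0 (should be 0)
  u_3 · u_2 = 0 (should be 0)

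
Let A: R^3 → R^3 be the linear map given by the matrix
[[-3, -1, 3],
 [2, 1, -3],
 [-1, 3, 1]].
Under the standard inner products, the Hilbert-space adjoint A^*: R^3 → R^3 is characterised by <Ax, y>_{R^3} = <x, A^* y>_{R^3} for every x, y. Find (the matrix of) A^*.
A^* = A^T =
[[-3, 2, -1],
 [-1, 1, 3],
 [3, -3, 1]]

For real matrices with standard dot products, the defining identity <Ax, y> = <x, A^* y> gives (Ax)^T y = x^T (A^*) y, i.e. x^T A^T y = x^T (A^*) y. Since this holds for all x, y, we must have A^* = A^T. Therefore
A^* =
[[-3, 2, -1],
 [-1, 1, 3],
 [3, -3, 1]].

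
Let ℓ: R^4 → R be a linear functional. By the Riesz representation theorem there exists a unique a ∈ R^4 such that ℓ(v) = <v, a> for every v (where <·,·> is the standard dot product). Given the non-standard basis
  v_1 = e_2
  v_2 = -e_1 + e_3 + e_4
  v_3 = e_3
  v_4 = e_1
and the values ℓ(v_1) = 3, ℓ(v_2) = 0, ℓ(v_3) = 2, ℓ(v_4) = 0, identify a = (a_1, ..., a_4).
a = (0, 3, 2, -2)

Write a = (a_1, ..., a_4) in the standard basis. For each basis vector v_i, ℓ(v_i) = <v_i, a> is a linear equation in the a_j's. Collect the n equations into a matrix system V a = ℓ, where row i of V is v_i (expressed in the standard basis). Since V is invertible (lower-triangular with 1s on the diagonal, up to permutation), solve by back-substitution:
  V =
[[0, 1, 0, 0],
 [-1, 0, 1, 1],
 [0, 0, 1, 0],
 [1, 0, 0, 0]]
  V a = (3, 0, 2, 0)
Solving gives a = (0, 3, 2, -2).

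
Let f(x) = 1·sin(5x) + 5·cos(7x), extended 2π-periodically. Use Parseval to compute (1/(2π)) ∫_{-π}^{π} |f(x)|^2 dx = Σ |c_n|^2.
Σ |c_n|^2 = 13

Expand |f|^2 and use orthogonality of {sin(nx), cos(mx)} on [-π, π]:
  ∫_{-π}^{π} sin(nx)^2 dx = π, ∫ cos(mx)^2 dx = π, and cross terms integrate to 0.
So ∫_{-π}^{π} f(x)^2 dx = 1^2 · π + 5^2 · π = (1 + 25)π.
Divide by 2π: (1 + 25)/2 = 13.
By Parseval, this equals Σ |c_n|^2.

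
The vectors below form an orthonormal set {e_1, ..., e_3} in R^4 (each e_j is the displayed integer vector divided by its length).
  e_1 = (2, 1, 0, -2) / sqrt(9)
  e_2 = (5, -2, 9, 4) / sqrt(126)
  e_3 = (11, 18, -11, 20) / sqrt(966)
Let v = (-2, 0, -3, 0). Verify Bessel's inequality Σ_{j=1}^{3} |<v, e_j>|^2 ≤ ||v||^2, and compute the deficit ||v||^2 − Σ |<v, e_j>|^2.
Σ |<v, e_j>|^2 = 881/69; ||v||^2 = 13; deficit = 16/69

Write each e_j = u_j / sqrt(<u_j, u_j>) where u_j is the displayed integer vector. Then <v, e_j> = <v, u_j> / sqrt(<u_j, u_j>), so |<v, e_j>|^2 = <v, u_j>^2 / <u_j, u_j>.
Coefficients: <v, e_1> = -4/sqrt(9), <v, e_2> = -37/sqrt(126), <v, e_3> = 11/sqrt(966).
Square and sum: Σ |<v, e_j>|^2 = 881/69.
Compute ||v||^2 = v·v = 13.
Deficit = 13 − 881/69 = 16/69 ≥ 0, confirming Bessel's inequality. (The deficit equals ||v − Σ <v,e_j> e_j||^2, the squared distance from v to span{e_j}.)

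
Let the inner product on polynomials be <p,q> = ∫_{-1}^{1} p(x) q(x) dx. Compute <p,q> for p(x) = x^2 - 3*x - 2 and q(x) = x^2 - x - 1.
<p,q> = 22/5

Expand the product: p(x)·q(x) = x^4 - 4*x^3 + 5*x + 2.
∫_{-1}^{1} of each monomial x^k gives [2/(k+1) if k even, 0 if k odd]. Integrating term-by-term (or equivalently evaluating the antiderivative F(x) = x^5/5 - x^4 + 5*x^2/2 + 2*x at the endpoints):
  F(1) − F(−1) = 37/10 − (-7/10) = 22/5.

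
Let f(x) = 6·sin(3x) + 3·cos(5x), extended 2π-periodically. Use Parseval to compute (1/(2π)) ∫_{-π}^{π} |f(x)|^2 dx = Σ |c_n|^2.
Σ |c_n|^2 = 45/2

Expand |f|^2 and use orthogonality of {sin(nx), cos(mx)} on [-π, π]:
  ∫_{-π}^{π} sin(nx)^2 dx = π, ∫ cos(mx)^2 dx = π, and cross terms integrate to 0.
So ∫_{-π}^{π} f(x)^2 dx = 6^2 · π + 3^2 · π = (36 + 9)π.
Divide by 2π: (36 + 9)/2 = 45/2.
By Parseval, this equals Σ |c_n|^2.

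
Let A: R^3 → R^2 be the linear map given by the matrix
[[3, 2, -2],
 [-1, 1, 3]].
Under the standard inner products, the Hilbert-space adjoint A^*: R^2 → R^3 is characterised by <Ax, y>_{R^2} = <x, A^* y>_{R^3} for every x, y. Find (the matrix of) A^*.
A^* = A^T =
[[3, -1],
 [2, 1],
 [-2, 3]]

For real matrices with standard dot products, the defining identity <Ax, y> = <x, A^* y> gives (Ax)^T y = x^T (A^*) y, i.e. x^T A^T y = x^T (A^*) y. Since this holds for all x, y, we must have A^* = A^T. Therefore
A^* =
[[3, -1],
 [2, 1],
 [-2, 3]].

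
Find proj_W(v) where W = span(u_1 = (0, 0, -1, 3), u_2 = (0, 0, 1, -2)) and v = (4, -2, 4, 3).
proj_W(v) = (0, 0, 4, 3)

Set up U = [u_1 | ... | u_2] ∈ R^(4×2). The projector onto W = col(U) is P = U (U^T U)^(-1) U^T.
Compute U^T U =
  [10, -7]
  [-7, 5],
and U^T v = (5, -2).
Solve U^T U · c = U^T v for the coefficients: c = (11, 15). The projection is proj_W(v) = U c.
Check: (v - proj_W(v)) · u_1 = 0  (should be 0).
Check: (v - proj_W(v)) · u_2 = 0  (should be 0).
Result: proj_W(v) = (0, 0, 4, 3).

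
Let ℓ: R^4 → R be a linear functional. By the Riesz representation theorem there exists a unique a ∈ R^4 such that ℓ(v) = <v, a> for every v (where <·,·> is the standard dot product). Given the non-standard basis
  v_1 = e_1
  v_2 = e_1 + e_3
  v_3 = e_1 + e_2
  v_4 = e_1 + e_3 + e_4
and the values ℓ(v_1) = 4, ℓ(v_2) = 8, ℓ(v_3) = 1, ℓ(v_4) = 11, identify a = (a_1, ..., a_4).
a = (4, -3, 4, 3)

Write a = (a_1, ..., a_4) in the standard basis. For each basis vector v_i, ℓ(v_i) = <v_i, a> is a linear equation in the a_j's. Collect the n equations into a matrix system V a = ℓ, where row i of V is v_i (expressed in the standard basis). Since V is invertible (lower-triangular with 1s on the diagonal, up to permutation), solve by back-substitution:
  V =
[[1, 0, 0, 0],
 [1, 0, 1, 0],
 [1, 1, 0, 0],
 [1, 0, 1, 1]]
  V a = (4, 8, 1, 11)
Solving gives a = (4, -3, 4, 3).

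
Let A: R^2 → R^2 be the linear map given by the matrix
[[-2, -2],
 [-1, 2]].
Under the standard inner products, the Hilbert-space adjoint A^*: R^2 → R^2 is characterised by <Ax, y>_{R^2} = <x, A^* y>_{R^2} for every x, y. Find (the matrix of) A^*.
A^* = A^T =
[[-2, -1],
 [-2, 2]]

For real matrices with standard dot products, the defining identity <Ax, y> = <x, A^* y> gives (Ax)^T y = x^T (A^*) y, i.e. x^T A^T y = x^T (A^*) y. Since this holds for all x, y, we must have A^* = A^T. Therefore
A^* =
[[-2, -1],
 [-2, 2]].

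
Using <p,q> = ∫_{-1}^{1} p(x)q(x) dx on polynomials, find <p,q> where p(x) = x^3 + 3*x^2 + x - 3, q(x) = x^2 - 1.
<p,q> = 16/5

Expand the product: p(x)·q(x) = x^5 + 3*x^4 - 6*x^2 - x + 3.
∫_{-1}^{1} of each monomial x^k gives [2/(k+1) if k even, 0 if k odd]. Integrating term-by-term (or equivalently evaluating the antiderivative F(x) = x^6/6 + 3*x^5/5 - 2*x^3 - x^2/2 + 3*x at the endpoints):
  F(1) − F(−1) = 19/15 − (-29/15) = 16/5.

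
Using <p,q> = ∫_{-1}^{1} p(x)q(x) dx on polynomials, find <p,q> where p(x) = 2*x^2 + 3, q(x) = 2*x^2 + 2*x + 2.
<p,q> = 304/15

Expand the product: p(x)·q(x) = 4*x^4 + 4*x^3 + 10*x^2 + 6*x + 6.
∫_{-1}^{1} of each monomial x^k gives [2/(k+1) if k even, 0 if k odd]. Integrating term-by-term (or equivalently evaluating the antiderivative F(x) = 4*x^5/5 + x^4 + 10*x^3/3 + 3*x^2 + 6*x at the endpoints):
  F(1) − F(−1) = 212/15 − (-92/15) = 304/15.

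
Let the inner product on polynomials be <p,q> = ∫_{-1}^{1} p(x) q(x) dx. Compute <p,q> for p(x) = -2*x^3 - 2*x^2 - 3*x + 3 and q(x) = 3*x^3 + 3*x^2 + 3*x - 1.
<p,q> = -1552/105

Expand the product: p(x)·q(x) = -6*x^6 - 12*x^5 - 21*x^4 - 4*x^3 + 2*x^2 + 12*x - 3.
∫_{-1}^{1} of each monomial x^k gives [2/(k+1) if k even, 0 if k odd]. Integrating term-by-term (or equivalently evaluating the antiderivative F(x) = -6*x^7/7 - 2*x^6 - 21*x^5/5 - x^4 + 2*x^3/3 + 6*x^2 - 3*x at the endpoints):
  F(1) − F(−1) = -461/105 − (1091/105) = -1552/105.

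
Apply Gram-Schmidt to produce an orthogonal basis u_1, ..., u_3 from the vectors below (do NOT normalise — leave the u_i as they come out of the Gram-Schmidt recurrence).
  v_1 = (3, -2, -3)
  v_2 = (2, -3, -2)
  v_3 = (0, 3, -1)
Orthogonal basis:
  u_1 = (3, -2, -3)
  u_2 = (-5/11, -15/11, 5/11)
  u_3 = (-1/2, 0, -1/2)

Apply the Gram-Schmidt recurrence
  u_1 = v_1
  u_i = v_i − Σ_{j<i} ((v_i · u_j) / (u_j · u_j)) · u_j.

Step by step this gives:
  u_1 = (3, -2, -3)
  u_2 = (-5/11, -15/11, 5/11)
  u_3 = (-1/2, 0, -1/2)

Orthogonality check:
  u_2 · u_1 = 0 (should be 0)
  u_3 · u_1 = 0 (should be 0)
  u_3 · u_2 = 0 (should be 0)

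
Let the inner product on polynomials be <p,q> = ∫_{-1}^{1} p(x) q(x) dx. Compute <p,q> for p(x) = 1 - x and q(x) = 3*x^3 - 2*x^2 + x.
<p,q> = -16/5

Expand the product: p(x)·q(x) = -3*x^4 + 5*x^3 - 3*x^2 + x.
∫_{-1}^{1} of each monomial x^k gives [2/(k+1) if k even, 0 if k odd]. Integrating term-by-term (or equivalently evaluating the antiderivative F(x) = -3*x^5/5 + 5*x^4/4 - x^3 + x^2/2 at the endpoints):
  F(1) − F(−1) = 3/20 − (67/20) = -16/5.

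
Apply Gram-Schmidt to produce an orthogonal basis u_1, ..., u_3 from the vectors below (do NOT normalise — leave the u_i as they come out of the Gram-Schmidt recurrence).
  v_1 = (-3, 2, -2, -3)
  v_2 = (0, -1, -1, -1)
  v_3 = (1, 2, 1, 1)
Orthogonal basis:
  u_1 = (-3, 2, -2, -3)
  u_2 = (9/26, -16/13, -10/13, -17/26)
  u_3 = (1, 2/3, -1/3, -1/3)

Apply the Gram-Schmidt recurrence
  u_1 = v_1
  u_i = v_i − Σ_{j<i} ((v_i · u_j) / (u_j · u_j)) · u_j.

Step by step this gives:
  u_1 = (-3, 2, -2, -3)
  u_2 = (9/26, -16/13, -10/13, -17/26)
  u_3 = (1, 2/3, -1/3, -1/3)

Orthogonality check:
  u_2 · u_1 = 0 (should be 0)
  u_3 · u_1 = 0 (should be 0)
  u_3 · u_2 = 0 (should be 0)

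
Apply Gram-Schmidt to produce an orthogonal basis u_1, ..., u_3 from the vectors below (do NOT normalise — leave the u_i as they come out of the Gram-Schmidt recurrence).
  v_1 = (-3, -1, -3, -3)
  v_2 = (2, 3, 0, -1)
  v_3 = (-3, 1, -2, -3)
Orthogonal basis:
  u_1 = (-3, -1, -3, -3)
  u_2 = (19/14, 39/14, -9/14, -23/14)
  u_3 = (-189/178, 66/89, 127/178, 9/89)

Apply the Gram-Schmidt recurrence
  u_1 = v_1
  u_i = v_i − Σ_{j<i} ((v_i · u_j) / (u_j · u_j)) · u_j.

Step by step this gives:
  u_1 = (-3, -1, -3, -3)
  u_2 = (19/14, 39/14, -9/14, -23/14)
  u_3 = (-189/178, 66/89, 127/178, 9/89)

Orthogonality check:
  u_2 · u_1 = 0 (should be 0)
  u_3 · u_1 = 0 (should be 0)
  u_3 · u_2 = 0 (should be 0)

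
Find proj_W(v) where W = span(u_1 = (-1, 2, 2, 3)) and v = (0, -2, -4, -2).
proj_W(v) = (1, -2, -2, -3)

Set up U = [u_1 | ... | u_1] ∈ R^(4×1). The projector onto W = col(U) is P = U (U^T U)^(-1) U^T.
Compute U^T U =
  [18],
and U^T v = (-18).
Solve U^T U · c = U^T v for the coefficients: c = (-1). The projection is proj_W(v) = U c.
Check: (v - proj_W(v)) · u_1 = 0  (should be 0).
Result: proj_W(v) = (1, -2, -2, -3).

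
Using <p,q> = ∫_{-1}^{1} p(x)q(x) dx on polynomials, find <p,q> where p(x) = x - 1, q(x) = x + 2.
<p,q> = -10/3

Expand the product: p(x)·q(x) = x^2 + x - 2.
∫_{-1}^{1} of each monomial x^k gives [2/(k+1) if k even, 0 if k odd]. Integrating term-by-term (or equivalently evaluating the antiderivative F(x) = x^3/3 + x^2/2 - 2*x at the endpoints):
  F(1) − F(−1) = -7/6 − (13/6) = -10/3.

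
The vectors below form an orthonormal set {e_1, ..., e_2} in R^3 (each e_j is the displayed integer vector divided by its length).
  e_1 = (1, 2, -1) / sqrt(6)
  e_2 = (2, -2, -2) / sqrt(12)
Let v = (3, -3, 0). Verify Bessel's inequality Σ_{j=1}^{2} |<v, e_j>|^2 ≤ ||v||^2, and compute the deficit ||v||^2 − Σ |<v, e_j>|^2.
Σ |<v, e_j>|^2 = 27/2; ||v||^2 = 18; deficit = 9/2

Write each e_j = u_j / sqrt(<u_j, u_j>) where u_j is the displayed integer vector. Then <v, e_j> = <v, u_j> / sqrt(<u_j, u_j>), so |<v, e_j>|^2 = <v, u_j>^2 / <u_j, u_j>.
Coefficients: <v, e_1> = -3/sqrt(6), <v, e_2> = 12/sqrt(12).
Square and sum: Σ |<v, e_j>|^2 = 27/2.
Compute ||v||^2 = v·v = 18.
Deficit = 18 − 27/2 = 9/2 ≥ 0, confirming Bessel's inequality. (The deficit equals ||v − Σ <v,e_j> e_j||^2, the squared distance from v to span{e_j}.)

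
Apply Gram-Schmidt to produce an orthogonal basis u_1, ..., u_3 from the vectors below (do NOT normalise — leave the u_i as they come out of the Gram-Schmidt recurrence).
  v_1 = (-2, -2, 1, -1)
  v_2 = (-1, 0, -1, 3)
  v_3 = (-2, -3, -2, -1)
Orthogonal basis:
  u_1 = (-2, -2, 1, -1)
  u_2 = (-7/5, -2/5, -4/5, 14/5)
  u_3 = (9/53, -58/53, -285/106, -89/106)

Apply the Gram-Schmidt recurrence
  u_1 = v_1
  u_i = v_i − Σ_{j<i} ((v_i · u_j) / (u_j · u_j)) · u_j.

Step by step this gives:
  u_1 = (-2, -2, 1, -1)
  u_2 = (-7/5, -2/5, -4/5, 14/5)
  u_3 = (9/53, -58/53, -285/106, -89/106)

Orthogonality check:
  u_2 · u_1 = 0 (should be 0)
  u_3 · u_1 = 0 (should be 0)
  u_3 · u_2 = 0 (should be 0)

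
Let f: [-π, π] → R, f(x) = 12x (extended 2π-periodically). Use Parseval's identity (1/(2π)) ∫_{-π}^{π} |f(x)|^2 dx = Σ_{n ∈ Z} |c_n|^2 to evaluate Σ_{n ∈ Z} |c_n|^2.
Σ |c_n|^2 = 48π^2

Expand and integrate term by term over [-π, π]:
  ∫ (12x)^2 dx = 144·(2π^3/3); ∫ 2·12·(0)·x dx = 0 (odd integrand); ∫ 0^2 dx = 0·2π.
So (1/(2π)) ∫_{-π}^{π} (12x)^2 dx = 144π^2/3 + 0 = 48π^2.
Parseval ⇒ Σ |c_n|^2 = 48π^2.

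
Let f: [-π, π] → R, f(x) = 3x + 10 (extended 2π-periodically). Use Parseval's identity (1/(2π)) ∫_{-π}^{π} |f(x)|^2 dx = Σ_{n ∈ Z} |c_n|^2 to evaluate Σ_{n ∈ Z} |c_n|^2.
Σ |c_n|^2 = 3π^2 + 100

Expand and integrate term by term over [-π, π]:
  ∫ (3x)^2 dx = 9·(2π^3/3); ∫ 2·3·(10)·x dx = 0 (odd integrand); ∫ 10^2 dx = 100·2π.
So (1/(2π)) ∫_{-π}^{π} (3x + 10)^2 dx = 9π^2/3 + 100 = 3π^2 + 100.
Parseval ⇒ Σ |c_n|^2 = 3π^2 + 100.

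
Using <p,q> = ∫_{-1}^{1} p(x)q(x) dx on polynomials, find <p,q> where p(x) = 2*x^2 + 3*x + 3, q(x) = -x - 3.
<p,q> = -24

Expand the product: p(x)·q(x) = -2*x^3 - 9*x^2 - 12*x - 9.
∫_{-1}^{1} of each monomial x^k gives [2/(k+1) if k even, 0 if k odd]. Integrating term-by-term (or equivalently evaluating the antiderivative F(x) = -x^4/2 - 3*x^3 - 6*x^2 - 9*x at the endpoints):
  F(1) − F(−1) = -37/2 − (11/2) = -24.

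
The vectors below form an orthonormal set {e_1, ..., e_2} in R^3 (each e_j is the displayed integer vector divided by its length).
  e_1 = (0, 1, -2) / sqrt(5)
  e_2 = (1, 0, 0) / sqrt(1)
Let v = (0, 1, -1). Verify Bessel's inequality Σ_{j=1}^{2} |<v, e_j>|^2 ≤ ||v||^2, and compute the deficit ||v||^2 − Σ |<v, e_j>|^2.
Σ |<v, e_j>|^2 = 9/5; ||v||^2 = 2; deficit = 1/5

Write each e_j = u_j / sqrt(<u_j, u_j>) where u_j is the displayed integer vector. Then <v, e_j> = <v, u_j> / sqrt(<u_j, u_j>), so |<v, e_j>|^2 = <v, u_j>^2 / <u_j, u_j>.
Coefficients: <v, e_1> = 3/sqrt(5), <v, e_2> = 0/sqrt(1).
Square and sum: Σ |<v, e_j>|^2 = 9/5.
Compute ||v||^2 = v·v = 2.
Deficit = 2 − 9/5 = 1/5 ≥ 0, confirming Bessel's inequality. (The deficit equals ||v − Σ <v,e_j> e_j||^2, the squared distance from v to span{e_j}.)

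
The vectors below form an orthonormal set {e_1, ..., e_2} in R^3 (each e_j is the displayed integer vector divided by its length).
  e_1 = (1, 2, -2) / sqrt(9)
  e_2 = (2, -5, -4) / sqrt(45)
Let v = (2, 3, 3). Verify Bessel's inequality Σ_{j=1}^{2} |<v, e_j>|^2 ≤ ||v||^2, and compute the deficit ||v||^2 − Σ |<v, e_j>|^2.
Σ |<v, e_j>|^2 = 61/5; ||v||^2 = 22; deficit = 49/5

Write each e_j = u_j / sqrt(<u_j, u_j>) where u_j is the displayed integer vector. Then <v, e_j> = <v, u_j> / sqrt(<u_j, u_j>), so |<v, e_j>|^2 = <v, u_j>^2 / <u_j, u_j>.
Coefficients: <v, e_1> = 2/sqrt(9), <v, e_2> = -23/sqrt(45).
Square and sum: Σ |<v, e_j>|^2 = 61/5.
Compute ||v||^2 = v·v = 22.
Deficit = 22 − 61/5 = 49/5 ≥ 0, confirming Bessel's inequality. (The deficit equals ||v − Σ <v,e_j> e_j||^2, the squared distance from v to span{e_j}.)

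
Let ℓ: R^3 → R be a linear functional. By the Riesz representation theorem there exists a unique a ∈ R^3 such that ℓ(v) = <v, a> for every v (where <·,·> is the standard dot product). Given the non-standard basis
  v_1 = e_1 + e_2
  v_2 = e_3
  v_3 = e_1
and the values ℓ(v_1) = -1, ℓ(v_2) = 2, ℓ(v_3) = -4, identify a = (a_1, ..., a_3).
a = (-4, 3, 2)

Write a = (a_1, ..., a_3) in the standard basis. For each basis vector v_i, ℓ(v_i) = <v_i, a> is a linear equation in the a_j's. Collect the n equations into a matrix system V a = ℓ, where row i of V is v_i (expressed in the standard basis). Since V is invertible (lower-triangular with 1s on the diagonal, up to permutation), solve by back-substitution:
  V =
[[1, 1, 0],
 [0, 0, 1],
 [1, 0, 0]]
  V a = (-1, 2, -4)
Solving gives a = (-4, 3, 2).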